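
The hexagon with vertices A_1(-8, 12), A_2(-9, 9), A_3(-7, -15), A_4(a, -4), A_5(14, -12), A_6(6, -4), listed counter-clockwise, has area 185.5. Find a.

Write out the shoelace sum; only the two edges meeting at A_4 involve a:
2·Area = [((-7)·(-4) − a·(-15)) + (a·(-12) − 14·(-4))] + 290
       = 3·a + 374 = 371
⇒ a = -1.

-1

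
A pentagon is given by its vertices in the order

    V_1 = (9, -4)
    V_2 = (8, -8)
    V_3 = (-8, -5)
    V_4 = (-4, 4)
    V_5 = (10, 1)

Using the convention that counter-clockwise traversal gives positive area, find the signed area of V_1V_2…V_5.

-144.5

Apply the surveyor's formula: 2A = Σ (x_i·y_{i+1} − x_{i+1}·y_i), indices taken mod 5.
Σ = (-40) + (-104) + (-52) + (-44) + (-49) = -289
Signed area = Σ/2 = -144.5 (negative ⇒ clockwise traversal).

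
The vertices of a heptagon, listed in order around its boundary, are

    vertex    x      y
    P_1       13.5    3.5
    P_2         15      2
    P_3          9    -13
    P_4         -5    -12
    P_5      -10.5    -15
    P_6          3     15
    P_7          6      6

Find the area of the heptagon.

Apply the shoelace formula: 2A = Σ (x_i·y_{i+1} − x_{i+1}·y_i), indices taken mod 7.
Cross-terms: -25.5, -213, -173, -51, -112.5, -72, -60  ⇒  Σ = -707
Area = |Σ|/2 = 353.5.

353.5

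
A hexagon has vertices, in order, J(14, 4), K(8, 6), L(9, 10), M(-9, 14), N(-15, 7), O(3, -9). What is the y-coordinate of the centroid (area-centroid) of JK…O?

Apply the surveyor's formula. First the cross-terms c_i = x_i·y_{i+1} − x_{i+1}·y_i:
  52, 26, 216, 147, 114, 138  ⇒  2A = 693, A = 346.5.
Then Σ (y_i + y_{i+1})·c_i = 8289, so ȳ = 8289 / (6·346.5) = 307/77.

307/77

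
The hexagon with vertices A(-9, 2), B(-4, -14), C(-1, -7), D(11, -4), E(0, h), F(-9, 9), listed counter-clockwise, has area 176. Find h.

Write out the shoelace sum; only the two edges meeting at E involve h:
2·Area = [(11·h − 0·(-4)) + (0·9 − (-9)·h)] + 292
       = 20·h + 292 = 352
⇒ h = 3.

3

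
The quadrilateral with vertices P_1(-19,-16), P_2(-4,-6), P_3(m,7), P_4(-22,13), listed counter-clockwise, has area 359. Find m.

Write out the shoelace sum; only the two edges meeting at P_3 involve m:
2·Area = [((-4)·7 − m·(-6)) + (m·13 − (-22)·7)] + 649
       = 19·m + 775 = 718
⇒ m = -3.

-3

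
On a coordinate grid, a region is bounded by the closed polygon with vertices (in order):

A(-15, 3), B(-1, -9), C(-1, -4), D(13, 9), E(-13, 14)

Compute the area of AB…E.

323

Apply the shoelace formula: 2A = Σ (x_i·y_{i+1} − x_{i+1}·y_i), indices taken mod 5.
Σ = (138) + (-5) + (43) + (299) + (171) = 646
Area = |Σ|/2 = 323.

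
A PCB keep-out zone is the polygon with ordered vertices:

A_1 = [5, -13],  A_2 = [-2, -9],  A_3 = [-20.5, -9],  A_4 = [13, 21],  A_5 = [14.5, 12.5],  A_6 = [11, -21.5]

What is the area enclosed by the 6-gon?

588.875

Apply Gauss's area formula: 2A = Σ (x_i·y_{i+1} − x_{i+1}·y_i), indices taken mod 6.
Cross-terms: -71, -166.5, -313.5, -142, -449.25, -35.5  ⇒  Σ = -1177.75
Area = |Σ|/2 = 588.875.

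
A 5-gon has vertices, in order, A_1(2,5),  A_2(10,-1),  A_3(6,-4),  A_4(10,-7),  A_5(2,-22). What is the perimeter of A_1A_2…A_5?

64

|A_1A_2| = √((8)² + (-6)²) = √100 = 10
|A_2A_3| = √((-4)² + (-3)²) = √25 = 5
|A_3A_4| = √((4)² + (-3)²) = √25 = 5
|A_4A_5| = √((-8)² + (-15)²) = √289 = 17
|A_5A_1| = √((0)² + (27)²) = √729 = 27
Perimeter = 10 + 5 + 5 + 17 + 27 = 64.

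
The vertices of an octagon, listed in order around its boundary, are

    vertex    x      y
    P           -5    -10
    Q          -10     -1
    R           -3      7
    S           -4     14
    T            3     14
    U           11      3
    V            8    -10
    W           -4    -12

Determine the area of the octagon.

357.5

Apply the surveyor's formula: 2A = Σ (x_i·y_{i+1} − x_{i+1}·y_i), indices taken mod 8.
P→Q: (-5)(-1) − (-10)(-10) = -95
Q→R: (-10)(7) − (-3)(-1) = -73
R→S: (-3)(14) − (-4)(7) = -14
S→T: (-4)(14) − (3)(14) = -98
T→U: (3)(3) − (11)(14) = -145
U→V: (11)(-10) − (8)(3) = -134
V→W: (8)(-12) − (-4)(-10) = -136
W→P: (-4)(-10) − (-5)(-12) = -20
Σ = -715
Area = |Σ|/2 = 357.5.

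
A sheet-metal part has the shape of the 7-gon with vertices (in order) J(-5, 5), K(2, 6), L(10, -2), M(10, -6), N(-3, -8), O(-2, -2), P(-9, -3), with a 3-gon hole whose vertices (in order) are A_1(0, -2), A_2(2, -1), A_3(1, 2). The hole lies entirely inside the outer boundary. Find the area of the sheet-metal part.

Outer boundary:
Apply the shoelace (surveyor's) formula: 2A = Σ (x_i·y_{i+1} − x_{i+1}·y_i), indices taken mod 7.
J→K: (-5)(6) − (2)(5) = -40
K→L: (2)(-2) − (10)(6) = -64
L→M: (10)(-6) − (10)(-2) = -40
M→N: (10)(-8) − (-3)(-6) = -98
N→O: (-3)(-2) − (-2)(-8) = -10
O→P: (-2)(-3) − (-9)(-2) = -12
P→J: (-9)(5) − (-5)(-3) = -60
Σ = -324
Area = |Σ|/2 = 162.
Hole:
Σ = (4) + (5) + (-2) = 7
Area = |Σ|/2 = 3.5.
Net area = 162 − 3.5 = 158.5.

158.5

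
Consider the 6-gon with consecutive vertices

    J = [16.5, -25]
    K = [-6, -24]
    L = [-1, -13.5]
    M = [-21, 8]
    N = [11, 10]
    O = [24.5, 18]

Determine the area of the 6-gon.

J→K: (16.5)(-24) − (-6)(-25) = -546
K→L: (-6)(-13.5) − (-1)(-24) = 57
L→M: (-1)(8) − (-21)(-13.5) = -291.5
M→N: (-21)(10) − (11)(8) = -298
N→O: (11)(18) − (24.5)(10) = -47
O→J: (24.5)(-25) − (16.5)(18) = -909.5
Σ = -2035
Area = |Σ|/2 = 1017.5.

1017.5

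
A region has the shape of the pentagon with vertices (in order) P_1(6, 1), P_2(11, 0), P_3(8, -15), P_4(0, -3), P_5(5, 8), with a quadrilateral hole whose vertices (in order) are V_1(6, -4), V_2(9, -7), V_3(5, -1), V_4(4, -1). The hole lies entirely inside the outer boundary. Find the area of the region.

109.5

Outer boundary:
Apply the shoelace (surveyor's) formula: 2A = Σ (x_i·y_{i+1} − x_{i+1}·y_i), indices taken mod 5.
Σ = (-11) + (-165) + (-24) + (15) + (-43) = -228
Area = |Σ|/2 = 114.
Hole:
Apply the surveyor's formula: 2A = Σ (x_i·y_{i+1} − x_{i+1}·y_i), indices taken mod 4.
Σ = (-6) + (26) + (-1) + (-10) = 9
Area = |Σ|/2 = 4.5.
Net area = 114 − 4.5 = 109.5.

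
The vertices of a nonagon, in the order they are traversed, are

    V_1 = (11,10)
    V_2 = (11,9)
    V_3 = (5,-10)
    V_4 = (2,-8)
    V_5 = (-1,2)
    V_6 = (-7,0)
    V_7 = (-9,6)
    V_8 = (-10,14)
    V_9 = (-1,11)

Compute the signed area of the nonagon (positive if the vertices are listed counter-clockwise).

Apply the shoelace formula: 2A = Σ (x_i·y_{i+1} − x_{i+1}·y_i), indices taken mod 9.
V_1→V_2: (11)(9) − (11)(10) = -11
V_2→V_3: (11)(-10) − (5)(9) = -155
V_3→V_4: (5)(-8) − (2)(-10) = -20
V_4→V_5: (2)(2) − (-1)(-8) = -4
V_5→V_6: (-1)(0) − (-7)(2) = 14
V_6→V_7: (-7)(6) − (-9)(0) = -42
V_7→V_8: (-9)(14) − (-10)(6) = -66
V_8→V_9: (-10)(11) − (-1)(14) = -96
V_9→V_1: (-1)(10) − (11)(11) = -131
Σ = -511
Signed area = Σ/2 = -255.5 (negative ⇒ clockwise traversal).

-255.5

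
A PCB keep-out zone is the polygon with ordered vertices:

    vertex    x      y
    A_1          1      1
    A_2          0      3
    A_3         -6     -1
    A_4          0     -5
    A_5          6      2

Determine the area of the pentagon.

42.5

Σ = (3) + (18) + (30) + (30) + (4) = 85
Area = |Σ|/2 = 42.5.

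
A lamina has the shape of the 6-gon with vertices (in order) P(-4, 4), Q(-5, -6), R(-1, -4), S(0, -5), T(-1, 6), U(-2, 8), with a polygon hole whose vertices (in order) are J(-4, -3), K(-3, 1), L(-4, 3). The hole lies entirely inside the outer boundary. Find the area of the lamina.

40

Outer boundary:
Apply the shoelace (surveyor's) formula: 2A = Σ (x_i·y_{i+1} − x_{i+1}·y_i), indices taken mod 6.
Σ = (44) + (14) + (5) + (-5) + (4) + (24) = 86
Area = |Σ|/2 = 43.
Hole:
Σ = (-13) + (-5) + (24) = 6
Area = |Σ|/2 = 3.
Net area = 43 − 3 = 40.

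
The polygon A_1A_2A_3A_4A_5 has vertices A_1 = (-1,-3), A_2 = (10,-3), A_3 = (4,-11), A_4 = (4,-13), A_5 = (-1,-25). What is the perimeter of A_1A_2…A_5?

|A_1A_2| = √((11)² + (0)²) = √121 = 11
|A_2A_3| = √((-6)² + (-8)²) = √100 = 10
|A_3A_4| = √((0)² + (-2)²) = √4 = 2
|A_4A_5| = √((-5)² + (-12)²) = √169 = 13
|A_5A_1| = √((0)² + (22)²) = √484 = 22
Perimeter = 11 + 10 + 2 + 13 + 22 = 58.

58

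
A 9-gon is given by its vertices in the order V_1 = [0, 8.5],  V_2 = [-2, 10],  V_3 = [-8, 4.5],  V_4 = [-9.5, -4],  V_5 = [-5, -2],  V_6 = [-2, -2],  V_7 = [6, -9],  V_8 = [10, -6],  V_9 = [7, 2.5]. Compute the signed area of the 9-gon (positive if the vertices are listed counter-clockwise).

189.125

Apply the surveyor's formula: 2A = Σ (x_i·y_{i+1} − x_{i+1}·y_i), indices taken mod 9.
Cross-terms: 17, 71, 74.75, -1, 6, 30, 54, 67, 59.5  ⇒  Σ = 378.25
Signed area = Σ/2 = 189.125 (positive ⇒ counter-clockwise traversal).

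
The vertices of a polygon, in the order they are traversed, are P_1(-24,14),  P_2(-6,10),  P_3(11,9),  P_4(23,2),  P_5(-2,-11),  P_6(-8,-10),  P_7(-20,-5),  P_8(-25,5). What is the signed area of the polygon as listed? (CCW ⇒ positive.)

Apply the shoelace (surveyor's) formula: 2A = Σ (x_i·y_{i+1} − x_{i+1}·y_i), indices taken mod 8.
Σ = (-156) + (-164) + (-185) + (-249) + (-68) + (-160) + (-225) + (-230) = -1437
Signed area = Σ/2 = -718.5 (negative ⇒ clockwise traversal).

-718.5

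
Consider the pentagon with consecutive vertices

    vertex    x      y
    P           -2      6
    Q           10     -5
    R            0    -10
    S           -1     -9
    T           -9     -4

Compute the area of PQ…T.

149.5

Apply the shoelace formula: 2A = Σ (x_i·y_{i+1} − x_{i+1}·y_i), indices taken mod 5.
Σ = (-50) + (-100) + (-10) + (-77) + (-62) = -299
Area = |Σ|/2 = 149.5.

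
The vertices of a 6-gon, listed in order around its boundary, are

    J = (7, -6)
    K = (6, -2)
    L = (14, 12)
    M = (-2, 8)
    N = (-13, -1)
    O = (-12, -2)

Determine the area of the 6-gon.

232

Apply the surveyor's formula: 2A = Σ (x_i·y_{i+1} − x_{i+1}·y_i), indices taken mod 6.
Σ = (22) + (100) + (136) + (106) + (14) + (86) = 464
Area = |Σ|/2 = 232.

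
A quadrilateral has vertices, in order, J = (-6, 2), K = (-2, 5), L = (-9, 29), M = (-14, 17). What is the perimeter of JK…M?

60

|JK| = √((4)² + (3)²) = √25 = 5
|KL| = √((-7)² + (24)²) = √625 = 25
|LM| = √((-5)² + (-12)²) = √169 = 13
|MJ| = √((8)² + (-15)²) = √289 = 17
Perimeter = 5 + 25 + 13 + 17 = 60.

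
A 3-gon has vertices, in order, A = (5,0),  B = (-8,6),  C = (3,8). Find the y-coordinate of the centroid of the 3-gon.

Apply the shoelace (surveyor's) formula. First the cross-terms c_i = x_i·y_{i+1} − x_{i+1}·y_i:
  30, -82, -40  ⇒  2A = -92, A = -46.
Then Σ (y_i + y_{i+1})·c_i = -1288, so ȳ = -1288 / (6·(-46)) = 14/3.

14/3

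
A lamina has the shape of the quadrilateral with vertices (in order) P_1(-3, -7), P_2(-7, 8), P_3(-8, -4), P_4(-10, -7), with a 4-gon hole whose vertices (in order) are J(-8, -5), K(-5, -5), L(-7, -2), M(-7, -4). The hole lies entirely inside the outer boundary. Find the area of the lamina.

Outer boundary:
P_1→P_2: (-3)(8) − (-7)(-7) = -73
P_2→P_3: (-7)(-4) − (-8)(8) = 92
P_3→P_4: (-8)(-7) − (-10)(-4) = 16
P_4→P_1: (-10)(-7) − (-3)(-7) = 49
Σ = 84
Area = |Σ|/2 = 42.
Hole:
J→K: (-8)(-5) − (-5)(-5) = 15
K→L: (-5)(-2) − (-7)(-5) = -25
L→M: (-7)(-4) − (-7)(-2) = 14
M→J: (-7)(-5) − (-8)(-4) = 3
Σ = 7
Area = |Σ|/2 = 3.5.
Net area = 42 − 3.5 = 38.5.

38.5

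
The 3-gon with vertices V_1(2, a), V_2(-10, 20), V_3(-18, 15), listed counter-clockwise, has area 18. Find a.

23

Write out the shoelace sum; only the two edges meeting at V_1 involve a:
2·Area = [((-18)·a − 2·15) + (2·20 − (-10)·a)] + 210
       = -8·a + 220 = 36
⇒ a = 23.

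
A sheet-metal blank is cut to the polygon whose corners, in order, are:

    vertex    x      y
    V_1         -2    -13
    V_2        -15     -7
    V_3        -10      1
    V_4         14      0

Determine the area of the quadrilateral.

Cross-terms: -181, -85, -14, -182  ⇒  Σ = -462
Area = |Σ|/2 = 231.

231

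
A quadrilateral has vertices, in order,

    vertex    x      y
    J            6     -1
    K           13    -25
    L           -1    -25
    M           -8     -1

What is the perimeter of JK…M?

|JK| = √((7)² + (-24)²) = √625 = 25
|KL| = √((-14)² + (0)²) = √196 = 14
|LM| = √((-7)² + (24)²) = √625 = 25
|MJ| = √((14)² + (0)²) = √196 = 14
Perimeter = 25 + 14 + 25 + 14 = 78.

78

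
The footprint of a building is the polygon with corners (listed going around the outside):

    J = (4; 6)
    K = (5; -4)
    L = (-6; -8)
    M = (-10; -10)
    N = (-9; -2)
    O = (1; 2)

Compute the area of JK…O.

Apply the shoelace formula: 2A = Σ (x_i·y_{i+1} − x_{i+1}·y_i), indices taken mod 6.
J→K: (4)(-4) − (5)(6) = -46
K→L: (5)(-8) − (-6)(-4) = -64
L→M: (-6)(-10) − (-10)(-8) = -20
M→N: (-10)(-2) − (-9)(-10) = -70
N→O: (-9)(2) − (1)(-2) = -16
O→J: (1)(6) − (4)(2) = -2
Σ = -218
Area = |Σ|/2 = 109.

109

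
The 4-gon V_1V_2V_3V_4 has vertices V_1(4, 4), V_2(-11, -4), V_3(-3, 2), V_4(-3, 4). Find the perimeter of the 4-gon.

36

|V_1V_2| = √((-15)² + (-8)²) = √289 = 17
|V_2V_3| = √((8)² + (6)²) = √100 = 10
|V_3V_4| = √((0)² + (2)²) = √4 = 2
|V_4V_1| = √((7)² + (0)²) = √49 = 7
Perimeter = 17 + 10 + 2 + 7 = 36.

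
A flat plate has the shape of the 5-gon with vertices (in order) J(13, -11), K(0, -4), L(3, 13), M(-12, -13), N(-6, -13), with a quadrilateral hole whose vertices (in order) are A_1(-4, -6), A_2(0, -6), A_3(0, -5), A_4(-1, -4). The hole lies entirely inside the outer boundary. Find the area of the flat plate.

190.5

Outer boundary:
Apply the surveyor's formula: 2A = Σ (x_i·y_{i+1} − x_{i+1}·y_i), indices taken mod 5.
Σ = (-52) + (12) + (117) + (78) + (235) = 390
Area = |Σ|/2 = 195.
Hole:
Σ = (24) + (0) + (-5) + (-10) = 9
Area = |Σ|/2 = 4.5.
Net area = 195 − 4.5 = 190.5.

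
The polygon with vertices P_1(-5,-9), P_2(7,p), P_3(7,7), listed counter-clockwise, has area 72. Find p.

-5

The doubled signed area Σ (x_i y_{i+1} − x_{i+1} y_i) is linear in p.
With p=0 it equals 84; the coefficient of p is -12 (from the two edges through P_2).
So -12·p + 84 = 2·72 = 144 ⇒ p = -5.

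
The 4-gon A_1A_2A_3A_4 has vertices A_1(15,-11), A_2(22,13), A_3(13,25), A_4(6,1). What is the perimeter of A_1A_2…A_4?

|A_1A_2| = √((7)² + (24)²) = √625 = 25
|A_2A_3| = √((-9)² + (12)²) = √225 = 15
|A_3A_4| = √((-7)² + (-24)²) = √625 = 25
|A_4A_1| = √((9)² + (-12)²) = √225 = 15
Perimeter = 25 + 15 + 25 + 15 = 80.

80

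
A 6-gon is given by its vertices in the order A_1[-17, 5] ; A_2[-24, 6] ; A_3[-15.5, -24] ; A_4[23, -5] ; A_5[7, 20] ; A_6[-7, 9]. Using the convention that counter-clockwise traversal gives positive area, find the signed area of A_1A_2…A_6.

1066.25

Apply the shoelace formula: 2A = Σ (x_i·y_{i+1} − x_{i+1}·y_i), indices taken mod 6.
Σ = (18) + (669) + (629.5) + (495) + (203) + (118) = 2132.5
Signed area = Σ/2 = 1066.25 (positive ⇒ counter-clockwise traversal).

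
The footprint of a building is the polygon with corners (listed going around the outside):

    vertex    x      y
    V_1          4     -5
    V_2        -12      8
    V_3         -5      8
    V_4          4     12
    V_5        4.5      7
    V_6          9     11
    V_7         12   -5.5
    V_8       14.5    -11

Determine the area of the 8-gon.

238.875

Apply Gauss's area formula: 2A = Σ (x_i·y_{i+1} − x_{i+1}·y_i), indices taken mod 8.
V_1→V_2: (4)(8) − (-12)(-5) = -28
V_2→V_3: (-12)(8) − (-5)(8) = -56
V_3→V_4: (-5)(12) − (4)(8) = -92
V_4→V_5: (4)(7) − (4.5)(12) = -26
V_5→V_6: (4.5)(11) − (9)(7) = -13.5
V_6→V_7: (9)(-5.5) − (12)(11) = -181.5
V_7→V_8: (12)(-11) − (14.5)(-5.5) = -52.25
V_8→V_1: (14.5)(-5) − (4)(-11) = -28.5
Σ = -477.75
Area = |Σ|/2 = 238.875.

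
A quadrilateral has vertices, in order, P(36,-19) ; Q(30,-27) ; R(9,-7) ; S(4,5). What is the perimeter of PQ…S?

92

|PQ| = √((-6)² + (-8)²) = √100 = 10
|QR| = √((-21)² + (20)²) = √841 = 29
|RS| = √((-5)² + (12)²) = √169 = 13
|SP| = √((32)² + (-24)²) = √1600 = 40
Perimeter = 10 + 29 + 13 + 40 = 92.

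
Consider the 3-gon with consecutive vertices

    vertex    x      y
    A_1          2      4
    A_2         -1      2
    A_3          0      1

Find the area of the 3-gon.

Σ = (8) + (-1) + (-2) = 5
Area = |Σ|/2 = 2.5.

2.5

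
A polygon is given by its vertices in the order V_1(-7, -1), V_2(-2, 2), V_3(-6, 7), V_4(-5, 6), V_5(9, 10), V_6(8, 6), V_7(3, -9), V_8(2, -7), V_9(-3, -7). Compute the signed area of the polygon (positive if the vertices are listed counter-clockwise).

-161.5

Apply the shoelace (surveyor's) formula: 2A = Σ (x_i·y_{i+1} − x_{i+1}·y_i), indices taken mod 9.
Cross-terms: -16, -2, -1, -104, -26, -90, -3, -35, -46  ⇒  Σ = -323
Signed area = Σ/2 = -161.5 (negative ⇒ clockwise traversal).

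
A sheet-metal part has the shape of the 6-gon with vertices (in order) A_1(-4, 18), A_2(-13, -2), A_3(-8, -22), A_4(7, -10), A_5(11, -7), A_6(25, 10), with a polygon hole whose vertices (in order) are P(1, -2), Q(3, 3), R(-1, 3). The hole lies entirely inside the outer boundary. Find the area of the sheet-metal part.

Outer boundary:
Apply the shoelace (surveyor's) formula: 2A = Σ (x_i·y_{i+1} − x_{i+1}·y_i), indices taken mod 6.
Cross-terms: 242, 270, 234, 61, 285, 490  ⇒  Σ = 1582
Area = |Σ|/2 = 791.
Hole:
Apply Gauss's area formula: 2A = Σ (x_i·y_{i+1} − x_{i+1}·y_i), indices taken mod 3.
Cross-terms: 9, 12, -1  ⇒  Σ = 20
Area = |Σ|/2 = 10.
Net area = 791 − 10 = 781.

781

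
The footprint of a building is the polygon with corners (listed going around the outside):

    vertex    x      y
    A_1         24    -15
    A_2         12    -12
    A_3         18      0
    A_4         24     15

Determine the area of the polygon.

Apply Gauss's area formula: 2A = Σ (x_i·y_{i+1} − x_{i+1}·y_i), indices taken mod 4.
Cross-terms: -108, 216, 270, -720  ⇒  Σ = -342
Area = |Σ|/2 = 171.

171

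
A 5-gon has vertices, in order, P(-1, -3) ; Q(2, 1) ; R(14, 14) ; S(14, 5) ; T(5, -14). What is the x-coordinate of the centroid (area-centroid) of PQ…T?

846/119

Apply the shoelace (surveyor's) formula. First the cross-terms c_i = x_i·y_{i+1} − x_{i+1}·y_i:
  5, 14, -126, -221, -29  ⇒  2A = -357, A = -178.5.
Then Σ (x_i + x_{i+1})·c_i = -7614, so x̄ = -7614 / (6·(-178.5)) = 846/119.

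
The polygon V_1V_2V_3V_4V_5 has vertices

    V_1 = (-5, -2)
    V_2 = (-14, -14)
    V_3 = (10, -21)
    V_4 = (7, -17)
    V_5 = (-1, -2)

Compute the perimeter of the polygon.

66

|V_1V_2| = √((-9)² + (-12)²) = √225 = 15
|V_2V_3| = √((24)² + (-7)²) = √625 = 25
|V_3V_4| = √((-3)² + (4)²) = √25 = 5
|V_4V_5| = √((-8)² + (15)²) = √289 = 17
|V_5V_1| = √((-4)² + (0)²) = √16 = 4
Perimeter = 15 + 25 + 5 + 17 + 4 = 66.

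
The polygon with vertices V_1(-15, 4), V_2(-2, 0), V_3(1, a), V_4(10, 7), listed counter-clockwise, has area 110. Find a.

-5

The doubled signed area Σ (x_i y_{i+1} − x_{i+1} y_i) is linear in a.
With a=0 it equals 160; the coefficient of a is -12 (from the two edges through V_3).
So -12·a + 160 = 2·110 = 220 ⇒ a = -5.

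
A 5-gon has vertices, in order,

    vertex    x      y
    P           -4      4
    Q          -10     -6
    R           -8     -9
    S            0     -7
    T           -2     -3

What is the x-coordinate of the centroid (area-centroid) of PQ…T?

-61/12

Apply the surveyor's formula. First the cross-terms c_i = x_i·y_{i+1} − x_{i+1}·y_i:
  64, 42, 56, -14, -20  ⇒  2A = 128, A = 64.
Then Σ (x_i + x_{i+1})·c_i = -1952, so x̄ = -1952 / (6·64) = -61/12.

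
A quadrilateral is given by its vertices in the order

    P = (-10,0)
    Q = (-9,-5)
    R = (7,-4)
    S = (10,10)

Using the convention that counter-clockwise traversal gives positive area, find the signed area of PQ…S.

165.5

Apply Gauss's area formula: 2A = Σ (x_i·y_{i+1} − x_{i+1}·y_i), indices taken mod 4.
Σ = (50) + (71) + (110) + (100) = 331
Signed area = Σ/2 = 165.5 (positive ⇒ counter-clockwise traversal).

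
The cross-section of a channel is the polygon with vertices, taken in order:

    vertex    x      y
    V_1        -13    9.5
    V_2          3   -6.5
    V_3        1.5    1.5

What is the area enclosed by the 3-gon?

Apply the shoelace formula: 2A = Σ (x_i·y_{i+1} − x_{i+1}·y_i), indices taken mod 3.
Cross-terms: 56, 14.25, 33.75  ⇒  Σ = 104
Area = |Σ|/2 = 52.

52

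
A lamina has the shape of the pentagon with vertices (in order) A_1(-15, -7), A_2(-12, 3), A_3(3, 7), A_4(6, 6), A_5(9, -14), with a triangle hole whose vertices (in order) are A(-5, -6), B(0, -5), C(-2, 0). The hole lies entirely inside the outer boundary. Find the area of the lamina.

Outer boundary:
Apply the surveyor's formula: 2A = Σ (x_i·y_{i+1} − x_{i+1}·y_i), indices taken mod 5.
Cross-terms: -129, -93, -24, -138, -273  ⇒  Σ = -657
Area = |Σ|/2 = 328.5.
Hole:
Apply the shoelace formula: 2A = Σ (x_i·y_{i+1} − x_{i+1}·y_i), indices taken mod 3.
A→B: (-5)(-5) − (0)(-6) = 25
B→C: (0)(0) − (-2)(-5) = -10
C→A: (-2)(-6) − (-5)(0) = 12
Σ = 27
Area = |Σ|/2 = 13.5.
Net area = 328.5 − 13.5 = 315.

315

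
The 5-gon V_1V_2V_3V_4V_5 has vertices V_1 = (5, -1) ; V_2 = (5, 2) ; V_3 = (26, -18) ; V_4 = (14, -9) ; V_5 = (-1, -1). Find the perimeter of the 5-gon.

70

|V_1V_2| = √((0)² + (3)²) = √9 = 3
|V_2V_3| = √((21)² + (-20)²) = √841 = 29
|V_3V_4| = √((-12)² + (9)²) = √225 = 15
|V_4V_5| = √((-15)² + (8)²) = √289 = 17
|V_5V_1| = √((6)² + (0)²) = √36 = 6
Perimeter = 3 + 29 + 15 + 17 + 6 = 70.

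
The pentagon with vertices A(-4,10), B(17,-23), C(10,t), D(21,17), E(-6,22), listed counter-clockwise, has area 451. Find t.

Write out the shoelace sum; only the two edges meeting at C involve t:
2·Area = [(17·t − 10·(-23)) + (10·17 − 21·t)] + 514
       = -4·t + 914 = 902
⇒ t = 3.

3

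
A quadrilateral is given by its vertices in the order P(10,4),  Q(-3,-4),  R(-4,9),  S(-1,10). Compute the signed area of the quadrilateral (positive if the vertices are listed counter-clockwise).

-103

Σ = (-28) + (-43) + (-31) + (-104) = -206
Signed area = Σ/2 = -103 (negative ⇒ clockwise traversal).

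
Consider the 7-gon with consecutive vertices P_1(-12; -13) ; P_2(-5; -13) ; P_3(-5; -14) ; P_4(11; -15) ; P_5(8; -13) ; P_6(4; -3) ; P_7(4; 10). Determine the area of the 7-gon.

Apply the surveyor's formula: 2A = Σ (x_i·y_{i+1} − x_{i+1}·y_i), indices taken mod 7.
Cross-terms: 91, 5, 229, -23, 28, 52, 68  ⇒  Σ = 450
Area = |Σ|/2 = 225.

225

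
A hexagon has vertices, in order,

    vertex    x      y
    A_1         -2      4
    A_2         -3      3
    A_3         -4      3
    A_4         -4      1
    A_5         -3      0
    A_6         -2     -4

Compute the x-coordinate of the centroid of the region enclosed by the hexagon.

Apply the shoelace formula. First the cross-terms c_i = x_i·y_{i+1} − x_{i+1}·y_i:
  6, 3, 8, 3, 12, -16  ⇒  2A = 16, A = 8.
Then Σ (x_i + x_{i+1})·c_i = -132, so x̄ = -132 / (6·8) = -2.75.

-2.75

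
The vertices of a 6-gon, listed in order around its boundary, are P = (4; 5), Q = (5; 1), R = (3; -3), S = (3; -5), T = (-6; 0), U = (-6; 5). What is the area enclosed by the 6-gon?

Apply Gauss's area formula: 2A = Σ (x_i·y_{i+1} − x_{i+1}·y_i), indices taken mod 6.
Cross-terms: -21, -18, -6, -30, -30, -50  ⇒  Σ = -155
Area = |Σ|/2 = 77.5.

77.5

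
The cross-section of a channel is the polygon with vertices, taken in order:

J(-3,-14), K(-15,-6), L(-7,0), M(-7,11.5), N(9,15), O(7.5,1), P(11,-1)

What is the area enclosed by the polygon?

401

Apply the surveyor's formula: 2A = Σ (x_i·y_{i+1} − x_{i+1}·y_i), indices taken mod 7.
J→K: (-3)(-6) − (-15)(-14) = -192
K→L: (-15)(0) − (-7)(-6) = -42
L→M: (-7)(11.5) − (-7)(0) = -80.5
M→N: (-7)(15) − (9)(11.5) = -208.5
N→O: (9)(1) − (7.5)(15) = -103.5
O→P: (7.5)(-1) − (11)(1) = -18.5
P→J: (11)(-14) − (-3)(-1) = -157
Σ = -802
Area = |Σ|/2 = 401.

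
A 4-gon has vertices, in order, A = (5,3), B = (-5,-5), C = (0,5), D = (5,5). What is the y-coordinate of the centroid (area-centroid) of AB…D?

Apply the surveyor's formula. First the cross-terms c_i = x_i·y_{i+1} − x_{i+1}·y_i:
  -10, -25, -25, -10  ⇒  2A = -70, A = -35.
Then Σ (y_i + y_{i+1})·c_i = -310, so ȳ = -310 / (6·(-35)) = 31/21.

31/21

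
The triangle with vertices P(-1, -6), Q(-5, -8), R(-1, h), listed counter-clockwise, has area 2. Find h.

-7

Write out the shoelace sum; only the two edges meeting at R involve h:
2·Area = [((-5)·h − (-1)·(-8)) + ((-1)·(-6) − (-1)·h)] + -22
       = -4·h + -24 = 4
⇒ h = -7.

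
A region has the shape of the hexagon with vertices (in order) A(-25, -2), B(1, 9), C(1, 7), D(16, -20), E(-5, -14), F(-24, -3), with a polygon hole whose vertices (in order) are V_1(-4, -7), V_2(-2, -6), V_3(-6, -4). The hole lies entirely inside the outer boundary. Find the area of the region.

Outer boundary:
Cross-terms: -223, -2, -132, -324, -321, -27  ⇒  Σ = -1029
Area = |Σ|/2 = 514.5.
Hole:
Apply the shoelace (surveyor's) formula: 2A = Σ (x_i·y_{i+1} − x_{i+1}·y_i), indices taken mod 3.
Σ = (10) + (-28) + (26) = 8
Area = |Σ|/2 = 4.
Net area = 514.5 − 4 = 510.5.

510.5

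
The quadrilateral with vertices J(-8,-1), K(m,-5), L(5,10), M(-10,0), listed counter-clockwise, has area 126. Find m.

The doubled signed area Σ (x_i y_{i+1} − x_{i+1} y_i) is linear in m.
With m=0 it equals 175; the coefficient of m is 11 (from the two edges through K).
So 11·m + 175 = 2·126 = 252 ⇒ m = 7.

7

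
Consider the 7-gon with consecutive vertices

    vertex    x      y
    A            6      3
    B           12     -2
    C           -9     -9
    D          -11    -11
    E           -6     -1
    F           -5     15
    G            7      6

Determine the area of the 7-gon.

Apply Gauss's area formula: 2A = Σ (x_i·y_{i+1} − x_{i+1}·y_i), indices taken mod 7.
Σ = (-48) + (-126) + (0) + (-55) + (-95) + (-135) + (-15) = -474
Area = |Σ|/2 = 237.

237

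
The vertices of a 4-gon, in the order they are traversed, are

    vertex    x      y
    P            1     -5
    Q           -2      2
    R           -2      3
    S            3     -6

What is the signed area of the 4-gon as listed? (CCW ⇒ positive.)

-8

Apply the surveyor's formula: 2A = Σ (x_i·y_{i+1} − x_{i+1}·y_i), indices taken mod 4.
P→Q: (1)(2) − (-2)(-5) = -8
Q→R: (-2)(3) − (-2)(2) = -2
R→S: (-2)(-6) − (3)(3) = 3
S→P: (3)(-5) − (1)(-6) = -9
Σ = -16
Signed area = Σ/2 = -8 (negative ⇒ clockwise traversal).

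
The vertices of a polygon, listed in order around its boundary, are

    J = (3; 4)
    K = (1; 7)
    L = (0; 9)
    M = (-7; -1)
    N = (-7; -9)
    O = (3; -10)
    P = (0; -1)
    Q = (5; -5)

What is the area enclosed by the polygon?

Apply the surveyor's formula: 2A = Σ (x_i·y_{i+1} − x_{i+1}·y_i), indices taken mod 8.
J→K: (3)(7) − (1)(4) = 17
K→L: (1)(9) − (0)(7) = 9
L→M: (0)(-1) − (-7)(9) = 63
M→N: (-7)(-9) − (-7)(-1) = 56
N→O: (-7)(-10) − (3)(-9) = 97
O→P: (3)(-1) − (0)(-10) = -3
P→Q: (0)(-5) − (5)(-1) = 5
Q→J: (5)(4) − (3)(-5) = 35
Σ = 279
Area = |Σ|/2 = 139.5.

139.5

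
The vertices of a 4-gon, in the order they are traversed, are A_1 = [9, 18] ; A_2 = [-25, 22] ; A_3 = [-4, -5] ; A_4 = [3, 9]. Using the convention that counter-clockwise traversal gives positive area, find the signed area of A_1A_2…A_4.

406.5

Apply Gauss's area formula: 2A = Σ (x_i·y_{i+1} − x_{i+1}·y_i), indices taken mod 4.
Σ = (648) + (213) + (-21) + (-27) = 813
Signed area = Σ/2 = 406.5 (positive ⇒ counter-clockwise traversal).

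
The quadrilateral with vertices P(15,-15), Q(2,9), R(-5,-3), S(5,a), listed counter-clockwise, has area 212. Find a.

-14

Write out the shoelace sum; only the two edges meeting at S involve a:
2·Area = [((-5)·a − 5·(-3)) + (5·(-15) − 15·a)] + 204
       = -20·a + 144 = 424
⇒ a = -14.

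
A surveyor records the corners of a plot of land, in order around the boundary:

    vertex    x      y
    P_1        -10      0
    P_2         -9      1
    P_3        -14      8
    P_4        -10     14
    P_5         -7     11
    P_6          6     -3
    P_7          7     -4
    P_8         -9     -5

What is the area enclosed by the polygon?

Apply the shoelace formula: 2A = Σ (x_i·y_{i+1} − x_{i+1}·y_i), indices taken mod 8.
Cross-terms: -10, -58, -116, -12, -45, -3, -71, -50  ⇒  Σ = -365
Area = |Σ|/2 = 182.5.

182.5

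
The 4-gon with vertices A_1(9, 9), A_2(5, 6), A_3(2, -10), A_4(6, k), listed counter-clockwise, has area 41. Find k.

The doubled signed area Σ (x_i y_{i+1} − x_{i+1} y_i) is linear in k.
With k=0 it equals 61; the coefficient of k is -7 (from the two edges through A_4).
So -7·k + 61 = 2·41 = 82 ⇒ k = -3.

-3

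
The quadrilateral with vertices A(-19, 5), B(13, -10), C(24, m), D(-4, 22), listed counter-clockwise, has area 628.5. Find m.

-2

Write out the shoelace sum; only the two edges meeting at C involve m:
2·Area = [(13·m − 24·(-10)) + (24·22 − (-4)·m)] + 523
       = 17·m + 1291 = 1257
⇒ m = -2.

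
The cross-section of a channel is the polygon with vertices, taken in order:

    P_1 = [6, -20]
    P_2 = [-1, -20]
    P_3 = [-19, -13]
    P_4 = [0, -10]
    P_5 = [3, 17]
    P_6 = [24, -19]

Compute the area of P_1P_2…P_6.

559

Apply the surveyor's formula: 2A = Σ (x_i·y_{i+1} − x_{i+1}·y_i), indices taken mod 6.
P_1→P_2: (6)(-20) − (-1)(-20) = -140
P_2→P_3: (-1)(-13) − (-19)(-20) = -367
P_3→P_4: (-19)(-10) − (0)(-13) = 190
P_4→P_5: (0)(17) − (3)(-10) = 30
P_5→P_6: (3)(-19) − (24)(17) = -465
P_6→P_1: (24)(-20) − (6)(-19) = -366
Σ = -1118
Area = |Σ|/2 = 559.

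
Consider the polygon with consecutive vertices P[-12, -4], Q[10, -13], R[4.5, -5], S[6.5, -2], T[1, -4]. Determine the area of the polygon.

76

Apply the shoelace (surveyor's) formula: 2A = Σ (x_i·y_{i+1} − x_{i+1}·y_i), indices taken mod 5.
Σ = (196) + (8.5) + (23.5) + (-24) + (-52) = 152
Area = |Σ|/2 = 76.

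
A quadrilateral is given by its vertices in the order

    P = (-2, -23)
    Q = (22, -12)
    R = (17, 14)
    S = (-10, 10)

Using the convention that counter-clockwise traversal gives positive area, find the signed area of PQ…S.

Σ = (530) + (512) + (310) + (250) = 1602
Signed area = Σ/2 = 801 (positive ⇒ counter-clockwise traversal).

801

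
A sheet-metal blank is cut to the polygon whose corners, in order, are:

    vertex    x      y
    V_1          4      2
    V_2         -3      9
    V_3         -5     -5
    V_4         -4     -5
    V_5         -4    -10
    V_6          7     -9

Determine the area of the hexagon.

141.5

Apply the surveyor's formula: 2A = Σ (x_i·y_{i+1} − x_{i+1}·y_i), indices taken mod 6.
Σ = (42) + (60) + (5) + (20) + (106) + (50) = 283
Area = |Σ|/2 = 141.5.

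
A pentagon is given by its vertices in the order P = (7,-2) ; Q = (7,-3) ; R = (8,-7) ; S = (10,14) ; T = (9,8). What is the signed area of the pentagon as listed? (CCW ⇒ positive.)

Apply Gauss's area formula: 2A = Σ (x_i·y_{i+1} − x_{i+1}·y_i), indices taken mod 5.
Σ = (-7) + (-25) + (182) + (-46) + (-74) = 30
Signed area = Σ/2 = 15 (positive ⇒ counter-clockwise traversal).

15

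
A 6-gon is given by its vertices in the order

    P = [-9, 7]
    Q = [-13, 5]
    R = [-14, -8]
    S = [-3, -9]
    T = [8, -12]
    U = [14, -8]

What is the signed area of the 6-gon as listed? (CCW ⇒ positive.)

Σ = (46) + (174) + (102) + (108) + (104) + (26) = 560
Signed area = Σ/2 = 280 (positive ⇒ counter-clockwise traversal).

280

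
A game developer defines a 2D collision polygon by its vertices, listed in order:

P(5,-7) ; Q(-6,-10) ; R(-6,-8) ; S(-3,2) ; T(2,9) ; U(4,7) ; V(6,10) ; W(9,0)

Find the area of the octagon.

Apply the shoelace formula: 2A = Σ (x_i·y_{i+1} − x_{i+1}·y_i), indices taken mod 8.
P→Q: (5)(-10) − (-6)(-7) = -92
Q→R: (-6)(-8) − (-6)(-10) = -12
R→S: (-6)(2) − (-3)(-8) = -36
S→T: (-3)(9) − (2)(2) = -31
T→U: (2)(7) − (4)(9) = -22
U→V: (4)(10) − (6)(7) = -2
V→W: (6)(0) − (9)(10) = -90
W→P: (9)(-7) − (5)(0) = -63
Σ = -348
Area = |Σ|/2 = 174.

174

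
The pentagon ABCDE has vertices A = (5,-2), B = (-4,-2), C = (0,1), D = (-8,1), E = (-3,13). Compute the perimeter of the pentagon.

52

|AB| = √((-9)² + (0)²) = √81 = 9
|BC| = √((4)² + (3)²) = √25 = 5
|CD| = √((-8)² + (0)²) = √64 = 8
|DE| = √((5)² + (12)²) = √169 = 13
|EA| = √((8)² + (-15)²) = √289 = 17
Perimeter = 9 + 5 + 8 + 13 + 17 = 52.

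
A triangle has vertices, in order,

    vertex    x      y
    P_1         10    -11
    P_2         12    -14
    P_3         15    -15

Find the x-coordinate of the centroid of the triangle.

37/3

Apply the shoelace (surveyor's) formula. First the cross-terms c_i = x_i·y_{i+1} − x_{i+1}·y_i:
  -8, 30, -15  ⇒  2A = 7, A = 3.5.
Then Σ (x_i + x_{i+1})·c_i = 259, so x̄ = 259 / (6·3.5) = 37/3.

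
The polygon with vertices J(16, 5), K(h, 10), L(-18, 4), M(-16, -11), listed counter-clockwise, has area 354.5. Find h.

-11

Write out the shoelace sum; only the two edges meeting at K involve h:
2·Area = [(16·10 − h·5) + (h·4 − (-18)·10)] + 358
       = -1·h + 698 = 709
⇒ h = -11.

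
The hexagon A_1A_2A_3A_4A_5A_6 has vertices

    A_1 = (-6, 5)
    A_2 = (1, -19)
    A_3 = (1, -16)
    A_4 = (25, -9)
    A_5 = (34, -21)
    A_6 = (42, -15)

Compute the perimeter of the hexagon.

130

|A_1A_2| = √((7)² + (-24)²) = √625 = 25
|A_2A_3| = √((0)² + (3)²) = √9 = 3
|A_3A_4| = √((24)² + (7)²) = √625 = 25
|A_4A_5| = √((9)² + (-12)²) = √225 = 15
|A_5A_6| = √((8)² + (6)²) = √100 = 10
|A_6A_1| = √((-48)² + (20)²) = √2704 = 52
Perimeter = 25 + 3 + 25 + 15 + 10 + 52 = 130.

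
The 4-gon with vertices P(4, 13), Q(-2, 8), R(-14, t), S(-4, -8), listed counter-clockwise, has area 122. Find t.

-9

The doubled signed area Σ (x_i y_{i+1} − x_{i+1} y_i) is linear in t.
With t=0 it equals 262; the coefficient of t is 2 (from the two edges through R).
So 2·t + 262 = 2·122 = 244 ⇒ t = -9.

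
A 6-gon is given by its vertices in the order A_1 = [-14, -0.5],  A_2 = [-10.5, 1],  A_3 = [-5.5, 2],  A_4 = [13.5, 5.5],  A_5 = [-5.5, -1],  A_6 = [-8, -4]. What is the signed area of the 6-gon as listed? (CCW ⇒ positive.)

-56.625

Apply the shoelace (surveyor's) formula: 2A = Σ (x_i·y_{i+1} − x_{i+1}·y_i), indices taken mod 6.
Cross-terms: -19.25, -15.5, -57.25, 16.75, 14, -52  ⇒  Σ = -113.25
Signed area = Σ/2 = -56.625 (negative ⇒ clockwise traversal).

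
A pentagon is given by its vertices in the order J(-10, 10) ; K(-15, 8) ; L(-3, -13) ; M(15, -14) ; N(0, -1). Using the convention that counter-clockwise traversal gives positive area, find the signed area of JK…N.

Apply Gauss's area formula: 2A = Σ (x_i·y_{i+1} − x_{i+1}·y_i), indices taken mod 5.
J→K: (-10)(8) − (-15)(10) = 70
K→L: (-15)(-13) − (-3)(8) = 219
L→M: (-3)(-14) − (15)(-13) = 237
M→N: (15)(-1) − (0)(-14) = -15
N→J: (0)(10) − (-10)(-1) = -10
Σ = 501
Signed area = Σ/2 = 250.5 (positive ⇒ counter-clockwise traversal).

250.5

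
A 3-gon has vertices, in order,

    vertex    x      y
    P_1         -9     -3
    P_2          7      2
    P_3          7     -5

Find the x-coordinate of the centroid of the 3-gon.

5/3

Apply the surveyor's formula. First the cross-terms c_i = x_i·y_{i+1} − x_{i+1}·y_i:
  3, -49, -66  ⇒  2A = -112, A = -56.
Then Σ (x_i + x_{i+1})·c_i = -560, so x̄ = -560 / (6·(-56)) = 5/3.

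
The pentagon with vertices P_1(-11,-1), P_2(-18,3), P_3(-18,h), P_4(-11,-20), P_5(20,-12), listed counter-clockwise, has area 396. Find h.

-7

The doubled signed area Σ (x_i y_{i+1} − x_{i+1} y_i) is linear in h.
With h=0 it equals 743; the coefficient of h is -7 (from the two edges through P_3).
So -7·h + 743 = 2·396 = 792 ⇒ h = -7.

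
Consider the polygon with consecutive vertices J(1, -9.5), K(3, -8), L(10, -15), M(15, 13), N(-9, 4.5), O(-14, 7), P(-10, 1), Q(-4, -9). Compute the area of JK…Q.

396

Apply the surveyor's formula: 2A = Σ (x_i·y_{i+1} − x_{i+1}·y_i), indices taken mod 8.
Σ = (20.5) + (35) + (355) + (184.5) + (0) + (56) + (94) + (47) = 792
Area = |Σ|/2 = 396.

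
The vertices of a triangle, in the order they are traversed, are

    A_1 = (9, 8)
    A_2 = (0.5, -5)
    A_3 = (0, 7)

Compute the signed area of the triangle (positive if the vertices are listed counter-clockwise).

Apply the shoelace formula: 2A = Σ (x_i·y_{i+1} − x_{i+1}·y_i), indices taken mod 3.
Σ = (-49) + (3.5) + (-63) = -108.5
Signed area = Σ/2 = -54.25 (negative ⇒ clockwise traversal).

-54.25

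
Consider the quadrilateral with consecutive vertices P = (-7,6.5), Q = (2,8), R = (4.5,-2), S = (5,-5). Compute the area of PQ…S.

Apply Gauss's area formula: 2A = Σ (x_i·y_{i+1} − x_{i+1}·y_i), indices taken mod 4.
Σ = (-69) + (-40) + (-12.5) + (-2.5) = -124
Area = |Σ|/2 = 62.

62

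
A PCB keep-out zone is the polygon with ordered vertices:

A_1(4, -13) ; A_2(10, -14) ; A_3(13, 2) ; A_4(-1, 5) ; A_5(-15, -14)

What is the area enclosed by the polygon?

Apply the shoelace (surveyor's) formula: 2A = Σ (x_i·y_{i+1} − x_{i+1}·y_i), indices taken mod 5.
Cross-terms: 74, 202, 67, 89, 251  ⇒  Σ = 683
Area = |Σ|/2 = 341.5.

341.5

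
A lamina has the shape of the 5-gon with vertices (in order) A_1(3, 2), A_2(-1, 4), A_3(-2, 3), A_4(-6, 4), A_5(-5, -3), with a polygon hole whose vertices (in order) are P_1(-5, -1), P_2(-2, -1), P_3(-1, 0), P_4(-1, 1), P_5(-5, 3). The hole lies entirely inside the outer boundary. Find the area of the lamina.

Outer boundary:
Apply Gauss's area formula: 2A = Σ (x_i·y_{i+1} − x_{i+1}·y_i), indices taken mod 5.
A_1→A_2: (3)(4) − (-1)(2) = 14
A_2→A_3: (-1)(3) − (-2)(4) = 5
A_3→A_4: (-2)(4) − (-6)(3) = 10
A_4→A_5: (-6)(-3) − (-5)(4) = 38
A_5→A_1: (-5)(2) − (3)(-3) = -1
Σ = 66
Area = |Σ|/2 = 33.
Hole:
Apply Gauss's area formula: 2A = Σ (x_i·y_{i+1} − x_{i+1}·y_i), indices taken mod 5.
P_1→P_2: (-5)(-1) − (-2)(-1) = 3
P_2→P_3: (-2)(0) − (-1)(-1) = -1
P_3→P_4: (-1)(1) − (-1)(0) = -1
P_4→P_5: (-1)(3) − (-5)(1) = 2
P_5→P_1: (-5)(-1) − (-5)(3) = 20
Σ = 23
Area = |Σ|/2 = 11.5.
Net area = 33 − 11.5 = 21.5.

21.5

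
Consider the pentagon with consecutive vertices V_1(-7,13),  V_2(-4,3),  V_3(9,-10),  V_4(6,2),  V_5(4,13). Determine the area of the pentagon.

Apply the shoelace formula: 2A = Σ (x_i·y_{i+1} − x_{i+1}·y_i), indices taken mod 5.
Σ = (31) + (13) + (78) + (70) + (143) = 335
Area = |Σ|/2 = 167.5.

167.5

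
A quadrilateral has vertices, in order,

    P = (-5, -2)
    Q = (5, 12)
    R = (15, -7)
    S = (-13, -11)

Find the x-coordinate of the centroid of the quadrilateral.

Apply the shoelace (surveyor's) formula. First the cross-terms c_i = x_i·y_{i+1} − x_{i+1}·y_i:
  -50, -215, -256, -29  ⇒  2A = -550, A = -275.
Then Σ (x_i + x_{i+1})·c_i = -4290, so x̄ = -4290 / (6·(-275)) = 2.6.

2.6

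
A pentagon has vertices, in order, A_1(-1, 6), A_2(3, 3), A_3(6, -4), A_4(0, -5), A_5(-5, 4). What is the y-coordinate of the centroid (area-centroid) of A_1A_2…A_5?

31/99

Apply the shoelace formula. First the cross-terms c_i = x_i·y_{i+1} − x_{i+1}·y_i:
  -21, -30, -30, -25, -26  ⇒  2A = -132, A = -66.
Then Σ (y_i + y_{i+1})·c_i = -124, so ȳ = -124 / (6·(-66)) = 31/99.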